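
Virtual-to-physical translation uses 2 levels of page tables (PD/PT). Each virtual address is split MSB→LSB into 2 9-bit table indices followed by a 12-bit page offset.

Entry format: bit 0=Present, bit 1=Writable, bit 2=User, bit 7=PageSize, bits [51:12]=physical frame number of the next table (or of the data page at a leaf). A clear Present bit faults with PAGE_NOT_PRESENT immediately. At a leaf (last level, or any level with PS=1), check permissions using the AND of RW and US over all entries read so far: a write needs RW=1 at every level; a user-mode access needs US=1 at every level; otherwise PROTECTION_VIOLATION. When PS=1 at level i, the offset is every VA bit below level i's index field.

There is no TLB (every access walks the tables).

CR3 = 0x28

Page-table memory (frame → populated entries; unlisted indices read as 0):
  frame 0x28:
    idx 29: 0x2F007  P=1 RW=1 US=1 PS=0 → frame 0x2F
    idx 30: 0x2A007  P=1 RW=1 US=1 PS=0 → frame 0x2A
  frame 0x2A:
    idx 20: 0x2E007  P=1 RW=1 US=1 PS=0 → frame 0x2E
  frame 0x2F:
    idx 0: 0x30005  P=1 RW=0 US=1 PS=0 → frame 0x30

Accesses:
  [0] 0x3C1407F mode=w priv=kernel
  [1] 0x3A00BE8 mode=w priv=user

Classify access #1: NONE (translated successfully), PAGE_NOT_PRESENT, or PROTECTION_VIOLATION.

Trace:
#0 VA=0x3C1407F (w,kernel):
  L0 @0x28[30] → 0x2A007  P=1,RW=1,US=1,PS=0
  L1 @0x2A[20] → 0x2E007  P=1,RW=1,US=1,PS=0
  ⇒ phys 0x2E07F  [2 reads]
#1 VA=0x3A00BE8 (w,user):
  L0 @0x28[29] → 0x2F007  P=1,RW=1,US=1,PS=0
  L1 @0x2F[0] → 0x30005  P=1,RW=0,US=1,PS=0
  ✗ PROTECTION_VIOLATION  [2 reads]

Access #1 fault: PROTECTION_VIOLATION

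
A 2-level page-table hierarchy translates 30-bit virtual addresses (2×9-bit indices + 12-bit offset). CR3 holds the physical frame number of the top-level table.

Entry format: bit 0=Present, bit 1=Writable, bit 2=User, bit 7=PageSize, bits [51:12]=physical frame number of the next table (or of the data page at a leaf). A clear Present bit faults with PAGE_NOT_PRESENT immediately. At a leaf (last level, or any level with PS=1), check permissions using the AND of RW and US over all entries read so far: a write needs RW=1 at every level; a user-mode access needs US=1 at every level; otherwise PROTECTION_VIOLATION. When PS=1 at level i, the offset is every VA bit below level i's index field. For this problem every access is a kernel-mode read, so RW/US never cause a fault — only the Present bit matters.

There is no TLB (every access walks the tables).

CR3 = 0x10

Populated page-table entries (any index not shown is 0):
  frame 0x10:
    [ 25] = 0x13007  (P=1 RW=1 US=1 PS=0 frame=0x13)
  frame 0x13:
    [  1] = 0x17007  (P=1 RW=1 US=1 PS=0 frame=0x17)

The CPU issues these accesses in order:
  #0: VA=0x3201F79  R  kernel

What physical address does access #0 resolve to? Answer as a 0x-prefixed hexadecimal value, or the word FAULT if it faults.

Trace:
#0 VA=0x3201F79 (r,kernel):
  L0: frame=0x10 idx=25 entry=0x13007 [P=1 RW=1 US=1 PS=0]
  L1: frame=0x13 idx=1 entry=0x17007 [P=1 RW=1 US=1 PS=0]
  → PA=0x17F79  (2 entries read)

Access #0 PA: 0x17F79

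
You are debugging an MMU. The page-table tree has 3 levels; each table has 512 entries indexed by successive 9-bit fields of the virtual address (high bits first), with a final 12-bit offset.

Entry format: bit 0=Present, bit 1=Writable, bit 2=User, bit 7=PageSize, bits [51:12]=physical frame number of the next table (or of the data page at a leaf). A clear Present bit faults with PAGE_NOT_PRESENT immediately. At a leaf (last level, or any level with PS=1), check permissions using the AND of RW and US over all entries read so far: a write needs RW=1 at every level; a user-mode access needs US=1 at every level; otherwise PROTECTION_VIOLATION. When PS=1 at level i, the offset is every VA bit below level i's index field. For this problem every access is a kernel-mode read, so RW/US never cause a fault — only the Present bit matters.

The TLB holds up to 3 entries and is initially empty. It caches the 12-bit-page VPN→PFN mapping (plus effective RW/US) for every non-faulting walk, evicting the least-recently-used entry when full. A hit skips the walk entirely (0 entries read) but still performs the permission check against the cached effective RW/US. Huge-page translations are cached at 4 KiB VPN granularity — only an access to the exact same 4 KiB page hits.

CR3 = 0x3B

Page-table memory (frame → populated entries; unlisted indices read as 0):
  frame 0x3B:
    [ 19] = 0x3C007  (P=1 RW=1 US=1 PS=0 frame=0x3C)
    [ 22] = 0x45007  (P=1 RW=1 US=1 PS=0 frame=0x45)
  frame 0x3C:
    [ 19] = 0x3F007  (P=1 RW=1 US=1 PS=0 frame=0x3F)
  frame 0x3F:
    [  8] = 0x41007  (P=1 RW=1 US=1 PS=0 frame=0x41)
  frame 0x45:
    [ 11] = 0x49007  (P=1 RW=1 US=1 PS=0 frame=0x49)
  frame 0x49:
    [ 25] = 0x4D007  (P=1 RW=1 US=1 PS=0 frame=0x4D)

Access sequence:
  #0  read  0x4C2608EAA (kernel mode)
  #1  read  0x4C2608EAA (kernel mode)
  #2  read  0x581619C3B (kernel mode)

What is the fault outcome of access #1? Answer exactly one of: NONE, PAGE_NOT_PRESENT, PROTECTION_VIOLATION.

Per-access translation:
#0 VA=0x4C2608EAA (r,kernel):
  L0 @0x3B[19] → 0x3C007  P=1,RW=1,US=1,PS=0
  L1 @0x3C[19] → 0x3F007  P=1,RW=1,US=1,PS=0
  L2 @0x3F[8] → 0x41007  P=1,RW=1,US=1,PS=0
  ⇒ phys 0x41EAA  [3 reads]
#1 VA=0x4C2608EAA (r,kernel):
  TLB hit vpn=0x4C2608 → PA=0x41EAA
#2 VA=0x581619C3B (r,kernel):
  L0 @0x3B[22] → 0x45007  P=1,RW=1,US=1,PS=0
  L1 @0x45[11] → 0x49007  P=1,RW=1,US=1,PS=0
  L2 @0x49[25] → 0x4D007  P=1,RW=1,US=1,PS=0
  ⇒ phys 0x4DC3B  [3 reads]

Access #1 fault: NONE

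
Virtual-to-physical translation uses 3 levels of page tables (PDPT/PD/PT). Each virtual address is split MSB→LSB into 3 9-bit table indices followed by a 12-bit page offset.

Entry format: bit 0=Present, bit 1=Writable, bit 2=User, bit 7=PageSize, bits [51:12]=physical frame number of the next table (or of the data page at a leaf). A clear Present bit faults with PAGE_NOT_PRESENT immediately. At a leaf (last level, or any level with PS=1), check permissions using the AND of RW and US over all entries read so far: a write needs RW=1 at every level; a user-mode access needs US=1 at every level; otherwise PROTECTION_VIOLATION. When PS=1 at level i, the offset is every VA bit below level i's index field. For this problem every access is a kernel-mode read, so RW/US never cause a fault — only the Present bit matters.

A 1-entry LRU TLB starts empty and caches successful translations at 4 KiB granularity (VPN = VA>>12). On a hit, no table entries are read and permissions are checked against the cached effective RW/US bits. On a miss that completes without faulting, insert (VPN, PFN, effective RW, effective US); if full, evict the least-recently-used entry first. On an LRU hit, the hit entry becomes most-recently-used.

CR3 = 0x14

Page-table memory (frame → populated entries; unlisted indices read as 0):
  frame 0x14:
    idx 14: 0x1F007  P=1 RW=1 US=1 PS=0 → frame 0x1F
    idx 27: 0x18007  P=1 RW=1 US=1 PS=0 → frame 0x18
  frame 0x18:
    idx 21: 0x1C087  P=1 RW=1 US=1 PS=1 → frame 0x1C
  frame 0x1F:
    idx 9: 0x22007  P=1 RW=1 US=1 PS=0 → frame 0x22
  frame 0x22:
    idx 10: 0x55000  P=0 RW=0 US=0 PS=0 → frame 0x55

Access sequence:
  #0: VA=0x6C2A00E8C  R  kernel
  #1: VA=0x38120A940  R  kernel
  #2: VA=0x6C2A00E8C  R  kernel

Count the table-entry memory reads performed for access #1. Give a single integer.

Walk each access:
#0 VA=0x6C2A00E8C (r,kernel):
  [0] read 0x14 idx=27: raw=0x18007 flags P=1 W=1 U=1 S=0
  [1] read 0x18 idx=21: raw=0x1C087 flags P=1 W=1 U=1 S=1
  ⇒ phys 0x1CE8C (huge @L1)  [2 reads]
#1 VA=0x38120A940 (r,kernel):
  [0] read 0x14 idx=14: raw=0x1F007 flags P=1 W=1 U=1 S=0
  [1] read 0x1F idx=9: raw=0x22007 flags P=1 W=1 U=1 S=0
  [2] read 0x22 idx=10: raw=0x55000 flags P=0 W=0 U=0 S=0
  ✗ PAGE_NOT_PRESENT  [3 reads]
#2 VA=0x6C2A00E8C (r,kernel):
  TLB hit vpn=0x6C2A00 → PA=0x1CE8C

Entries read for #1: 3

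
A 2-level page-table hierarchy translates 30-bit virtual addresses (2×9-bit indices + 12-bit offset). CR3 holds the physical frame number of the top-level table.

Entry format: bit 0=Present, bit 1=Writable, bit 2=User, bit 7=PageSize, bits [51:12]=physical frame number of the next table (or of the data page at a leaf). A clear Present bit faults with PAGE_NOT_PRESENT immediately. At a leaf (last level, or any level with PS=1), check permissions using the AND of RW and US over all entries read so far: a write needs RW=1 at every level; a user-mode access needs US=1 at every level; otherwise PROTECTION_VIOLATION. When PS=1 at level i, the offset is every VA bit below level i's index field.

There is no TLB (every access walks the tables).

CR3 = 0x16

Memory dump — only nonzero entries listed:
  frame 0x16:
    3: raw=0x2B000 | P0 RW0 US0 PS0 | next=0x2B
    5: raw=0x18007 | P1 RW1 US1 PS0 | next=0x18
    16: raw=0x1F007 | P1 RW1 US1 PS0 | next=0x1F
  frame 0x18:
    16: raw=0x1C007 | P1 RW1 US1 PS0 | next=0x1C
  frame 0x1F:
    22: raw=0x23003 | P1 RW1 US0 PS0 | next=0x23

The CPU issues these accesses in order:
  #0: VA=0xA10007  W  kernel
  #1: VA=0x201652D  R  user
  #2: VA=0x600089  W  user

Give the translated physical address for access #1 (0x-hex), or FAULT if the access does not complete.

Walk each access:
#0 VA=0xA10007 (w,kernel):
  [0] read 0x16 idx=5: raw=0x18007 flags P=1 W=1 U=1 S=0
  [1] read 0x18 idx=16: raw=0x1C007 flags P=1 W=1 U=1 S=0
  ⇒ phys 0x1C007  [2 reads]
#1 VA=0x201652D (r,user):
  [0] read 0x16 idx=16: raw=0x1F007 flags P=1 W=1 U=1 S=0
  [1] read 0x1F idx=22: raw=0x23003 flags P=1 W=1 U=0 S=0
  ✗ PROTECTION_VIOLATION  [2 reads]
#2 VA=0x600089 (w,user):
  [0] read 0x16 idx=3: raw=0x2B000 flags P=0 W=0 U=0 S=0
  ✗ PAGE_NOT_PRESENT  [1 reads]

Access #1 PA: FAULT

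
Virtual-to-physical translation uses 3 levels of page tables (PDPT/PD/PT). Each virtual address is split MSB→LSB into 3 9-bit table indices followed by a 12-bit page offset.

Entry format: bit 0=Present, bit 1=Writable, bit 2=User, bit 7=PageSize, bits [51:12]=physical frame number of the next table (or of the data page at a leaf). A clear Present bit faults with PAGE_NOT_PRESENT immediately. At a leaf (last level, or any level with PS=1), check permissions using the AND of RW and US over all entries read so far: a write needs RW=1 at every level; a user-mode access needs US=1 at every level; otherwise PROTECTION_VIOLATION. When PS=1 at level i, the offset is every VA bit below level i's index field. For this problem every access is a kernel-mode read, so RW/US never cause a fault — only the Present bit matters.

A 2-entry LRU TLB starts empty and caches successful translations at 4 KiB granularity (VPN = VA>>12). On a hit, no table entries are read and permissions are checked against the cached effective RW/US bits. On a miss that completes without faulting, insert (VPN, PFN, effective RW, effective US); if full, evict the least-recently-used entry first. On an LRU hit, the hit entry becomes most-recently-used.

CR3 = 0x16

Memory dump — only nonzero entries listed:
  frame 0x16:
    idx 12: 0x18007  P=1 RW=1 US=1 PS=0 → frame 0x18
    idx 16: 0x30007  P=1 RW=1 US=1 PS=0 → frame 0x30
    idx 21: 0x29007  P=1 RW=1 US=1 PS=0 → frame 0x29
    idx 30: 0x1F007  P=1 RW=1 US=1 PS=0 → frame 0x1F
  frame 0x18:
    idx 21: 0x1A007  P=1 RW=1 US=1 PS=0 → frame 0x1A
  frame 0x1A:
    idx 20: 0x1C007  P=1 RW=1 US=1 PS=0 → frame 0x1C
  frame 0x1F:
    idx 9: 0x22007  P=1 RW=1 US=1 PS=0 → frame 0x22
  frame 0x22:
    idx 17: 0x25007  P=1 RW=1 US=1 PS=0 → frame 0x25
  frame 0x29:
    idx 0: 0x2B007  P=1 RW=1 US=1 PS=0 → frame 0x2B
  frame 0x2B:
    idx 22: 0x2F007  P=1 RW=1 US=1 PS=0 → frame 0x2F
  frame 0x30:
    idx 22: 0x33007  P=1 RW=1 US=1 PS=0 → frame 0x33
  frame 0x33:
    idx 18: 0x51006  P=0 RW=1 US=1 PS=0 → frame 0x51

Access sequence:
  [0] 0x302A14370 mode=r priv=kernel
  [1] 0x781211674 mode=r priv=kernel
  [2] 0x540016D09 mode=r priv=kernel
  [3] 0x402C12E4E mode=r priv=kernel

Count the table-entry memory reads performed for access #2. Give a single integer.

Trace:
#0 VA=0x302A14370 (r,kernel):
  L0: frame=0x16 idx=12 entry=0x18007 [P=1 RW=1 US=1 PS=0]
  L1: frame=0x18 idx=21 entry=0x1A007 [P=1 RW=1 US=1 PS=0]
  L2: frame=0x1A idx=20 entry=0x1C007 [P=1 RW=1 US=1 PS=0]
  → PA=0x1C370  (3 entries read)
#1 VA=0x781211674 (r,kernel):
  L0: frame=0x16 idx=30 entry=0x1F007 [P=1 RW=1 US=1 PS=0]
  L1: frame=0x1F idx=9 entry=0x22007 [P=1 RW=1 US=1 PS=0]
  L2: frame=0x22 idx=17 entry=0x25007 [P=1 RW=1 US=1 PS=0]
  → PA=0x25674  (3 entries read)
#2 VA=0x540016D09 (r,kernel):
  L0: frame=0x16 idx=21 entry=0x29007 [P=1 RW=1 US=1 PS=0]
  L1: frame=0x29 idx=0 entry=0x2B007 [P=1 RW=1 US=1 PS=0]
  L2: frame=0x2B idx=22 entry=0x2F007 [P=1 RW=1 US=1 PS=0]
  → PA=0x2FD09  (3 entries read)
#3 VA=0x402C12E4E (r,kernel):
  L0: frame=0x16 idx=16 entry=0x30007 [P=1 RW=1 US=1 PS=0]
  L1: frame=0x30 idx=22 entry=0x33007 [P=1 RW=1 US=1 PS=0]
  L2: frame=0x33 idx=18 entry=0x51006 [P=0 RW=1 US=1 PS=0]
  ⇒ fault: PAGE_NOT_PRESENT  — 3 lookups

Entries read for #2: 3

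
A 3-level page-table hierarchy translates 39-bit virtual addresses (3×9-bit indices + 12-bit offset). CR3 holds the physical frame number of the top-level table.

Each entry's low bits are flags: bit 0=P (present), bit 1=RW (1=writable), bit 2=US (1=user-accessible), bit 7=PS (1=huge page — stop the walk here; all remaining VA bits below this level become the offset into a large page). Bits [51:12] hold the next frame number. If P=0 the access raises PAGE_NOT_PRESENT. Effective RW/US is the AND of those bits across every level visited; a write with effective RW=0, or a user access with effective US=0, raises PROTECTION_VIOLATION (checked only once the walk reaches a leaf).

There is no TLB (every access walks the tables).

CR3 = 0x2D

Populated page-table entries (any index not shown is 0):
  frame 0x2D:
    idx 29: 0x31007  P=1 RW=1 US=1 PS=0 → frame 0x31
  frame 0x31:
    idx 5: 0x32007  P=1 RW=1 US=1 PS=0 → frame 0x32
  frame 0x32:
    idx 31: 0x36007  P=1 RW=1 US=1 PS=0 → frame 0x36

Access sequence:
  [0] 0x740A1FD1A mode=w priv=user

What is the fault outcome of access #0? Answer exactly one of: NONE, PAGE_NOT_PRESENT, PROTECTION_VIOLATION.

Trace:
#0 VA=0x740A1FD1A (w,user):
  L0: frame=0x2D idx=29 entry=0x31007 [P=1 RW=1 US=1 PS=0]
  L1: frame=0x31 idx=5 entry=0x32007 [P=1 RW=1 US=1 PS=0]
  L2: frame=0x32 idx=31 entry=0x36007 [P=1 RW=1 US=1 PS=0]
  → PA=0x36D1A  (3 entries read)

Access #0 fault: NONE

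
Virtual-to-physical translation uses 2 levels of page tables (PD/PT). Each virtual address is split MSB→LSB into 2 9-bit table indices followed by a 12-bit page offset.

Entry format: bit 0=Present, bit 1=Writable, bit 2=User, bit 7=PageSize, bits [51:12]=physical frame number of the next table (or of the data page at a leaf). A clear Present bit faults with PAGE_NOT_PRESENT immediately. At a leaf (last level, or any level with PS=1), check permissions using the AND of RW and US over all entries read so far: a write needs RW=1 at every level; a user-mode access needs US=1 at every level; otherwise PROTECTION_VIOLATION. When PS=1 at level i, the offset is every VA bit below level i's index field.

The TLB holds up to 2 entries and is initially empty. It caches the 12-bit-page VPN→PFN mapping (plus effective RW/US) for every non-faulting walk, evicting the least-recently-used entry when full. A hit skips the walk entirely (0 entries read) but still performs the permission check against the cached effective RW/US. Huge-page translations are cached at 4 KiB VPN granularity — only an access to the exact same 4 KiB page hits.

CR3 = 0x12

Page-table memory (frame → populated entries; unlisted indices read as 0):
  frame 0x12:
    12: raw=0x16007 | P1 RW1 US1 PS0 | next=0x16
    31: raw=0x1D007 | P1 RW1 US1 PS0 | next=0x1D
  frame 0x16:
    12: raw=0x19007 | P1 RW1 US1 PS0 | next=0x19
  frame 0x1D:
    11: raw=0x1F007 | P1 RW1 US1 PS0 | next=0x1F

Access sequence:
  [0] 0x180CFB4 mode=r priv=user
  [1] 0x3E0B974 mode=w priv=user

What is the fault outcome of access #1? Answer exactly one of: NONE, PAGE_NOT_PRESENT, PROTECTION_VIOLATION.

Walk each access:
#0 VA=0x180CFB4 (r,user):
  [0] read 0x12 idx=12: raw=0x16007 flags P=1 W=1 U=1 S=0
  [1] read 0x16 idx=12: raw=0x19007 flags P=1 W=1 U=1 S=0
  → PA=0x19FB4  (2 entries read)
#1 VA=0x3E0B974 (w,user):
  [0] read 0x12 idx=31: raw=0x1D007 flags P=1 W=1 U=1 S=0
  [1] read 0x1D idx=11: raw=0x1F007 flags P=1 W=1 U=1 S=0
  → PA=0x1F974  (2 entries read)

Access #1 fault: NONE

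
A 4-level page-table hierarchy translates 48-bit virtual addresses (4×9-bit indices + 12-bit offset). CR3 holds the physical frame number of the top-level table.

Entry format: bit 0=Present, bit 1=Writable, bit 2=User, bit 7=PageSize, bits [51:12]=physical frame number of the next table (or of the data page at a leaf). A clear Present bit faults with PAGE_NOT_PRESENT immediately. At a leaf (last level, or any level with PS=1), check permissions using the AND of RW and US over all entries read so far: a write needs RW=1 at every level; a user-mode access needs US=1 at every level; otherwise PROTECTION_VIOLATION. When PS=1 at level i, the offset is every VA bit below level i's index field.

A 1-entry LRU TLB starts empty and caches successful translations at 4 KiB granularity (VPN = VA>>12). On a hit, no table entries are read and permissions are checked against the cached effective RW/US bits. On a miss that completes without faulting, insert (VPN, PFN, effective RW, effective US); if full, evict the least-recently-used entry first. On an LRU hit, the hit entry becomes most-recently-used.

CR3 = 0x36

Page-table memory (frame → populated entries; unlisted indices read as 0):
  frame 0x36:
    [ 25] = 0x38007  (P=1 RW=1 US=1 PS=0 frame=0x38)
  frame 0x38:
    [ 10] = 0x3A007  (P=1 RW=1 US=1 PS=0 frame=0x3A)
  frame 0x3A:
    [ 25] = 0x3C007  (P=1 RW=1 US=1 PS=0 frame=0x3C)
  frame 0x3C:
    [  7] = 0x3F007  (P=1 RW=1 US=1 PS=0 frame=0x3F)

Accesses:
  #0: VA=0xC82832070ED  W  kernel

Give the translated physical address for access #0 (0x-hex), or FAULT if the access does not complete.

Per-access translation:
#0 VA=0xC82832070ED (w,kernel):
  L0 @0x36[25] → 0x38007  P=1,RW=1,US=1,PS=0
  L1 @0x38[10] → 0x3A007  P=1,RW=1,US=1,PS=0
  L2 @0x3A[25] → 0x3C007  P=1,RW=1,US=1,PS=0
  L3 @0x3C[7] → 0x3F007  P=1,RW=1,US=1,PS=0
  ⇒ phys 0x3F0ED  [4 reads]

Access #0 PA: 0x3F0ED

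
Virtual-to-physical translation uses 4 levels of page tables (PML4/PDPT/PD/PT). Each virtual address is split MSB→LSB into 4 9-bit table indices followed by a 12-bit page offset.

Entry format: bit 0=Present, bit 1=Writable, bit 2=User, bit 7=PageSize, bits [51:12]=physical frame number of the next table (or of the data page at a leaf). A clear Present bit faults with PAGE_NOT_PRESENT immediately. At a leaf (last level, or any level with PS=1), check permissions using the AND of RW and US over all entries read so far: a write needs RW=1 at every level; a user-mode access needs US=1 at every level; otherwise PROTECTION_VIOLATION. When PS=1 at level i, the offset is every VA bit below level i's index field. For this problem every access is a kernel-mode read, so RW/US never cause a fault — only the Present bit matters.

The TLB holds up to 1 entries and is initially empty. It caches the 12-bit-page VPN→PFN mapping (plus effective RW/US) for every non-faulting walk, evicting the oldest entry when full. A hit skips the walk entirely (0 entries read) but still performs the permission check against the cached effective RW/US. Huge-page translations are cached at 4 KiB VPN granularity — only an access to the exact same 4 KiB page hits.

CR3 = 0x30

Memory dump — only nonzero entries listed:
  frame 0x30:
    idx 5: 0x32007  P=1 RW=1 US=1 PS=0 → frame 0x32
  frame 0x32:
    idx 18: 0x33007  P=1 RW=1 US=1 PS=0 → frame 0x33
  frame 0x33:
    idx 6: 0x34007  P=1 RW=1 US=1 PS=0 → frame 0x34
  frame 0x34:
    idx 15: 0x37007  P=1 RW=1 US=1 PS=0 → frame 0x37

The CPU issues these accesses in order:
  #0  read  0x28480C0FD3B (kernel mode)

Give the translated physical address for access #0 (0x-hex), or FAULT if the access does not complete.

Trace:
#0 VA=0x28480C0FD3B (r,kernel):
  lvl0: tbl 0x30, slot 5 ⇒ 0x32007 (P1/RW1/US1/PS0)
  lvl1: tbl 0x32, slot 18 ⇒ 0x33007 (P1/RW1/US1/PS0)
  lvl2: tbl 0x33, slot 6 ⇒ 0x34007 (P1/RW1/US1/PS0)
  lvl3: tbl 0x34, slot 15 ⇒ 0x37007 (P1/RW1/US1/PS0)
  → PA=0x37D3B  (4 entries read)

Access #0 PA: 0x37D3B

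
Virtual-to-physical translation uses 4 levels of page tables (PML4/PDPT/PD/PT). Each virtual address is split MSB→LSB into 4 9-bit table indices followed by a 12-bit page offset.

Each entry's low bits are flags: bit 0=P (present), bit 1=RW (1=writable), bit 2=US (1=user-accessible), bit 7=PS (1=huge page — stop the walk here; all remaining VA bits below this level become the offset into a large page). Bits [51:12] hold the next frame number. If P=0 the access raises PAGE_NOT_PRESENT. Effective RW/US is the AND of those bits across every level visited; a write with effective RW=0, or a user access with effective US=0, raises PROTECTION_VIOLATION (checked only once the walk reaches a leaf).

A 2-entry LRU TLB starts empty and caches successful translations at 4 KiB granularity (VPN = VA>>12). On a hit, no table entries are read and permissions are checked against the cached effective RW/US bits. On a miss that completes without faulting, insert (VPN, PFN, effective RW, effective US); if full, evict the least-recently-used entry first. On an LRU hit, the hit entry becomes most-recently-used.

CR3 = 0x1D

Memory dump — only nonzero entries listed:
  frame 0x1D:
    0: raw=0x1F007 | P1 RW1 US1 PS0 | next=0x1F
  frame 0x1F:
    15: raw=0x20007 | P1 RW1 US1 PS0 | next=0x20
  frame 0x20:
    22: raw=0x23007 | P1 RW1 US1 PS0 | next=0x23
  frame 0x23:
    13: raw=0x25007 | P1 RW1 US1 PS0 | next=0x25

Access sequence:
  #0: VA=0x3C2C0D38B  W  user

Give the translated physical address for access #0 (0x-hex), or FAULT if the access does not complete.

Per-access translation:
#0 VA=0x3C2C0D38B (w,user):
  lvl0: tbl 0x1D, slot 0 ⇒ 0x1F007 (P1/RW1/US1/PS0)
  lvl1: tbl 0x1F, slot 15 ⇒ 0x20007 (P1/RW1/US1/PS0)
  lvl2: tbl 0x20, slot 22 ⇒ 0x23007 (P1/RW1/US1/PS0)
  lvl3: tbl 0x23, slot 13 ⇒ 0x25007 (P1/RW1/US1/PS0)
  → PA=0x2538B  (4 entries read)

Access #0 PA: 0x2538B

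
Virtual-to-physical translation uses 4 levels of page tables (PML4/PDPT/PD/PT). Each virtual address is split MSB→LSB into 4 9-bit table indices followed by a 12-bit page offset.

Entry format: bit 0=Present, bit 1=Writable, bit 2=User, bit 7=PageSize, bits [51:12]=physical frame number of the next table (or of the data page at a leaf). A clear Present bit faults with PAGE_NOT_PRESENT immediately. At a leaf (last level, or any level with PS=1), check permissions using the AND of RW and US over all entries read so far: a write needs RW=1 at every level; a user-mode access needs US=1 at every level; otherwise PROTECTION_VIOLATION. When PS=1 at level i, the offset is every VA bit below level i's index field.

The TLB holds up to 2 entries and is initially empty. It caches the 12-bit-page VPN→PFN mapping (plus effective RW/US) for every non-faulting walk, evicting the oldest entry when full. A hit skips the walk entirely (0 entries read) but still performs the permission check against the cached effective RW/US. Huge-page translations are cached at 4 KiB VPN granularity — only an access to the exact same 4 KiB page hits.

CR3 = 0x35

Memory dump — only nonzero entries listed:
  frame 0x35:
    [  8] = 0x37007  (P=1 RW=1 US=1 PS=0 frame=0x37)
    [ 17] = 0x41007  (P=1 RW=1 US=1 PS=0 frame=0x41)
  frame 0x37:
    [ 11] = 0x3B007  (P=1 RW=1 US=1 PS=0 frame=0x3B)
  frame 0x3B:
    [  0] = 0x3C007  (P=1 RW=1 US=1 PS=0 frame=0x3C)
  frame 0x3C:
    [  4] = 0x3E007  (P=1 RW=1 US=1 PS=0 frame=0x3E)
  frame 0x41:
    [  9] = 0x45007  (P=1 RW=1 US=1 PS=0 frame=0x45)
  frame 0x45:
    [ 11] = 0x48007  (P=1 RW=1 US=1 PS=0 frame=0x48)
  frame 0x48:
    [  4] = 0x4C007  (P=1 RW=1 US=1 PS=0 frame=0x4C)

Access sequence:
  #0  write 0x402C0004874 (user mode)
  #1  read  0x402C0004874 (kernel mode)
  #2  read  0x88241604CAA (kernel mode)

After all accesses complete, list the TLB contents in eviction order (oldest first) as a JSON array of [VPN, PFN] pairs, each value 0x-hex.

Trace:
#0 VA=0x402C0004874 (w,user):
  L0 @0x35[8] → 0x37007  P=1,RW=1,US=1,PS=0
  L1 @0x37[11] → 0x3B007  P=1,RW=1,US=1,PS=0
  L2 @0x3B[0] → 0x3C007  P=1,RW=1,US=1,PS=0
  L3 @0x3C[4] → 0x3E007  P=1,RW=1,US=1,PS=0
  ⇒ phys 0x3E874  [4 reads]
#1 VA=0x402C0004874 (r,kernel):
  TLB hit vpn=0x402C0004 → PA=0x3E874
#2 VA=0x88241604CAA (r,kernel):
  L0 @0x35[17] → 0x41007  P=1,RW=1,US=1,PS=0
  L1 @0x41[9] → 0x45007  P=1,RW=1,US=1,PS=0
  L2 @0x45[11] → 0x48007  P=1,RW=1,US=1,PS=0
  L3 @0x48[4] → 0x4C007  P=1,RW=1,US=1,PS=0
  ⇒ phys 0x4CCAA  [4 reads]

TLB: [["0x402C0004", "0x3E"], ["0x88241604", "0x4C"]]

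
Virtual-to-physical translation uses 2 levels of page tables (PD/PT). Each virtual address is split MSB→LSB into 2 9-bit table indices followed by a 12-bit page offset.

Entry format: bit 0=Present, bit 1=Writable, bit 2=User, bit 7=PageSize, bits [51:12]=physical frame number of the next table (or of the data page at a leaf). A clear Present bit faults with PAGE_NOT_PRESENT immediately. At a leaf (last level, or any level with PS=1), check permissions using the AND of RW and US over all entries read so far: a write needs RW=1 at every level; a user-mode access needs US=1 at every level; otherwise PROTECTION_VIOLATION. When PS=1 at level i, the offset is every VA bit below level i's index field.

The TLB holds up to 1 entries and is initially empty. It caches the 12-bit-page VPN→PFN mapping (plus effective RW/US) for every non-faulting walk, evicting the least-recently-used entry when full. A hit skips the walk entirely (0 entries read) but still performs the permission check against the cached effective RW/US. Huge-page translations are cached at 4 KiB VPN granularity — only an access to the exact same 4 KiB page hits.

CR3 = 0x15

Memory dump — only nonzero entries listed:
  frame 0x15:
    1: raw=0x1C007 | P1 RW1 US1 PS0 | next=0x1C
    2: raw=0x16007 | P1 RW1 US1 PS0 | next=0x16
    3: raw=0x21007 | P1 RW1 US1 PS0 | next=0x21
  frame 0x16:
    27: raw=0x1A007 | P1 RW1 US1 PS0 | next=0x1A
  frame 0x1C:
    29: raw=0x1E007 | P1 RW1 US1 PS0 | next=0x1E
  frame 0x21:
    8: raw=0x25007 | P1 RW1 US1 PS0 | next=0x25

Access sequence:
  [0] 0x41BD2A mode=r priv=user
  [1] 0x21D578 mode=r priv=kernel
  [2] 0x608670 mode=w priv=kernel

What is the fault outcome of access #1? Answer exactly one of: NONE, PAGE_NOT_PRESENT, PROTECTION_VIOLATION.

Per-access translation:
#0 VA=0x41BD2A (r,user):
  [0] read 0x15 idx=2: raw=0x16007 flags P=1 W=1 U=1 S=0
  [1] read 0x16 idx=27: raw=0x1A007 flags P=1 W=1 U=1 S=0
  ✓ 0x1AD2A  — 2 lookups
#1 VA=0x21D578 (r,kernel):
  [0] read 0x15 idx=1: raw=0x1C007 flags P=1 W=1 U=1 S=0
  [1] read 0x1C idx=29: raw=0x1E007 flags P=1 W=1 U=1 S=0
  ✓ 0x1E578  — 2 lookups
#2 VA=0x608670 (w,kernel):
  [0] read 0x15 idx=3: raw=0x21007 flags P=1 W=1 U=1 S=0
  [1] read 0x21 idx=8: raw=0x25007 flags P=1 W=1 U=1 S=0
  ✓ 0x25670  — 2 lookups

Access #1 fault: NONE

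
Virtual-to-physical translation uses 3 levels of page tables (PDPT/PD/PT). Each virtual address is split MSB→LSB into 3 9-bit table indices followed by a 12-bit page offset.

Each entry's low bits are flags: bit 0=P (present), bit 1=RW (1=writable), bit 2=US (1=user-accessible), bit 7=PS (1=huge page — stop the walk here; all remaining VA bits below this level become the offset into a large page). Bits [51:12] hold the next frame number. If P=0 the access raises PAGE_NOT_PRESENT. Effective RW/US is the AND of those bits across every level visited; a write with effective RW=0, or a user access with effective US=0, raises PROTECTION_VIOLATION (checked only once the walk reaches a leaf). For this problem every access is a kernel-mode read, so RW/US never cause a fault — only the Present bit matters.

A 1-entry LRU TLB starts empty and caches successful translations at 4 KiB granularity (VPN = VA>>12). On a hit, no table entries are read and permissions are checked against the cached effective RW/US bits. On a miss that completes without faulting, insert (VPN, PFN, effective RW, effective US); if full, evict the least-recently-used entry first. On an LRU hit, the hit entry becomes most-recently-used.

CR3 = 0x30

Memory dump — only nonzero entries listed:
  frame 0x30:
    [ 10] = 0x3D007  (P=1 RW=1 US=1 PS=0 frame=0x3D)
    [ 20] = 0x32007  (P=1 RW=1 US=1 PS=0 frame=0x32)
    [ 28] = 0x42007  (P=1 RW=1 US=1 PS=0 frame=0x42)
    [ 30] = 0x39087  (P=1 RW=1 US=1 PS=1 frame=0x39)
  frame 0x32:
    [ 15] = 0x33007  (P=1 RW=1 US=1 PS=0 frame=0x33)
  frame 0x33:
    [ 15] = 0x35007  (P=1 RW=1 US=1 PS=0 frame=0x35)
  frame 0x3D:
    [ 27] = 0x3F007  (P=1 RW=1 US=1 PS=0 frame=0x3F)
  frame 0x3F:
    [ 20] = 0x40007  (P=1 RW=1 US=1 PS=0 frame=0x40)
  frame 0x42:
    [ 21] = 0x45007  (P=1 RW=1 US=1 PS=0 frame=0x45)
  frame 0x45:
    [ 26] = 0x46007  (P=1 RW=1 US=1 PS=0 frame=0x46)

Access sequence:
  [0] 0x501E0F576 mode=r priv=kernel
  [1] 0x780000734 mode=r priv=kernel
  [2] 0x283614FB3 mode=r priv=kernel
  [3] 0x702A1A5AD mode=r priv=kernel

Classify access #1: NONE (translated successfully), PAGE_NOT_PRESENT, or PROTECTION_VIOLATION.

Trace:
#0 VA=0x501E0F576 (r,kernel):
  lvl0: tbl 0x30, slot 20 ⇒ 0x32007 (P1/RW1/US1/PS0)
  lvl1: tbl 0x32, slot 15 ⇒ 0x33007 (P1/RW1/US1/PS0)
  lvl2: tbl 0x33, slot 15 ⇒ 0x35007 (P1/RW1/US1/PS0)
  ⇒ phys 0x35576  [3 reads]
#1 VA=0x780000734 (r,kernel):
  lvl0: tbl 0x30, slot 30 ⇒ 0x39087 (P1/RW1/US1/PS1)
  ⇒ phys 0x39734 (huge @L0)  [1 reads]
#2 VA=0x283614FB3 (r,kernel):
  lvl0: tbl 0x30, slot 10 ⇒ 0x3D007 (P1/RW1/US1/PS0)
  lvl1: tbl 0x3D, slot 27 ⇒ 0x3F007 (P1/RW1/US1/PS0)
  lvl2: tbl 0x3F, slot 20 ⇒ 0x40007 (P1/RW1/US1/PS0)
  ⇒ phys 0x40FB3  [3 reads]
#3 VA=0x702A1A5AD (r,kernel):
  lvl0: tbl 0x30, slot 28 ⇒ 0x42007 (P1/RW1/US1/PS0)
  lvl1: tbl 0x42, slot 21 ⇒ 0x45007 (P1/RW1/US1/PS0)
  lvl2: tbl 0x45, slot 26 ⇒ 0x46007 (P1/RW1/US1/PS0)
  ⇒ phys 0x465AD  [3 reads]

Access #1 fault: NONE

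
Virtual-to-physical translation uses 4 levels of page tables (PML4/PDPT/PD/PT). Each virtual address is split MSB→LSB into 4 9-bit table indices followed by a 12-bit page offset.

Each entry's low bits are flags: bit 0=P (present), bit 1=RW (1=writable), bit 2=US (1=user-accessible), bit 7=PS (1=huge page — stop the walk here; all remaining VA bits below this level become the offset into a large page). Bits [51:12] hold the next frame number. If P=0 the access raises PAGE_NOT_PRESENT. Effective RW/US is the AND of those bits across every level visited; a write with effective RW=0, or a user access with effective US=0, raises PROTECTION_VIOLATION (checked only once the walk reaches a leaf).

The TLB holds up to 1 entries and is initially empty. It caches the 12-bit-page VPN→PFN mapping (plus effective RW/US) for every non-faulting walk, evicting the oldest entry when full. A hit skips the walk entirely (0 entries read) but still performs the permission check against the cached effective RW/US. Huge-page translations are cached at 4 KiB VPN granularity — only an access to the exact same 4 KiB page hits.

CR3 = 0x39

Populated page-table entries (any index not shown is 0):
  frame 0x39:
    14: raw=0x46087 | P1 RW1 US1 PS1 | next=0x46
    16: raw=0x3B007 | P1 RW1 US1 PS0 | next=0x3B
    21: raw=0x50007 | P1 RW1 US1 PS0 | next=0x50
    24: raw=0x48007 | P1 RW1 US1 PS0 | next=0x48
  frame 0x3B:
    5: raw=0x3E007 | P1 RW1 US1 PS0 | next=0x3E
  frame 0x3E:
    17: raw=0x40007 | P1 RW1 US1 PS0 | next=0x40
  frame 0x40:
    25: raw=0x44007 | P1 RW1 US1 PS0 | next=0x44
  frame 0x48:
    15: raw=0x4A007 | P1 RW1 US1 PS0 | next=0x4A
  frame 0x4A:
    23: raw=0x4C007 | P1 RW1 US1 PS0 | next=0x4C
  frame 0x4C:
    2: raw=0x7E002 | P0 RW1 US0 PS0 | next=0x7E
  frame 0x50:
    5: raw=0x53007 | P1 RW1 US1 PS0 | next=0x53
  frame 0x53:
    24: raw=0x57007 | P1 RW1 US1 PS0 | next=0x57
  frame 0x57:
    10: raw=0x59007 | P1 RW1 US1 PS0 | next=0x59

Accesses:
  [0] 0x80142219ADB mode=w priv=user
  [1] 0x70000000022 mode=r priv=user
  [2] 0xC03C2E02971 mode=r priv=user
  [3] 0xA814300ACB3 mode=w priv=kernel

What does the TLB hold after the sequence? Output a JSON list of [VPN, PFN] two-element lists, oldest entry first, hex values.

Per-access translation:
#0 VA=0x80142219ADB (w,user):
  [0] read 0x39 idx=16: raw=0x3B007 flags P=1 W=1 U=1 S=0
  [1] read 0x3B idx=5: raw=0x3E007 flags P=1 W=1 U=1 S=0
  [2] read 0x3E idx=17: raw=0x40007 flags P=1 W=1 U=1 S=0
  [3] read 0x40 idx=25: raw=0x44007 flags P=1 W=1 U=1 S=0
  ✓ 0x44ADB  — 4 lookups
#1 VA=0x70000000022 (r,user):
  [0] read 0x39 idx=14: raw=0x46087 flags P=1 W=1 U=1 S=1
  ✓ 0x46022 (huge @L0)  — 1 lookups
#2 VA=0xC03C2E02971 (r,user):
  [0] read 0x39 idx=24: raw=0x48007 flags P=1 W=1 U=1 S=0
  [1] read 0x48 idx=15: raw=0x4A007 flags P=1 W=1 U=1 S=0
  [2] read 0x4A idx=23: raw=0x4C007 flags P=1 W=1 U=1 S=0
  [3] read 0x4C idx=2: raw=0x7E002 flags P=0 W=1 U=0 S=0
  → PAGE_NOT_PRESENT  (4 entries read)
#3 VA=0xA814300ACB3 (w,kernel):
  [0] read 0x39 idx=21: raw=0x50007 flags P=1 W=1 U=1 S=0
  [1] read 0x50 idx=5: raw=0x53007 flags P=1 W=1 U=1 S=0
  [2] read 0x53 idx=24: raw=0x57007 flags P=1 W=1 U=1 S=0
  [3] read 0x57 idx=10: raw=0x59007 flags P=1 W=1 U=1 S=0
  ✓ 0x59CB3  — 4 lookups

TLB: [["0xA814300A", "0x59"]]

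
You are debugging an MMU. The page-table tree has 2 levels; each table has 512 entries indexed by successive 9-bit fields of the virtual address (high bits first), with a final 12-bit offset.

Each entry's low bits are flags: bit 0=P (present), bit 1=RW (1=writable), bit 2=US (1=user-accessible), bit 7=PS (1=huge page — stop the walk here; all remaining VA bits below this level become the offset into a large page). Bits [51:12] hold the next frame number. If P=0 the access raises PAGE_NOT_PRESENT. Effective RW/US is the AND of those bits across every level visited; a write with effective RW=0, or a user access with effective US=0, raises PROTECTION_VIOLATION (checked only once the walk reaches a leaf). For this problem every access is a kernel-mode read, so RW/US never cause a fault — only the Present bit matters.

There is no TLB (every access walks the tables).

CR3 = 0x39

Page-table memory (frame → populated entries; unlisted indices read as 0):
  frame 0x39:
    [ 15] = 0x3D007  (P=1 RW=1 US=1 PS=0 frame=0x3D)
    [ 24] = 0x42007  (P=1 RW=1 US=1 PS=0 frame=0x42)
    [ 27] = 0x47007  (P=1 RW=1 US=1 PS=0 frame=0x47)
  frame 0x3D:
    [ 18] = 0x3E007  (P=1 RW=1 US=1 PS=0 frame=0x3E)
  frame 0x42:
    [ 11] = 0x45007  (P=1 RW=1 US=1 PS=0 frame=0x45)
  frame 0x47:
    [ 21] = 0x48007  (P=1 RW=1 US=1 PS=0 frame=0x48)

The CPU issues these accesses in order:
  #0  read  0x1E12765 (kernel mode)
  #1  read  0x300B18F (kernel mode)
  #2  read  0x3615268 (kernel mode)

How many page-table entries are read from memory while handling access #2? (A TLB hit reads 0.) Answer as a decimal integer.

Trace:
#0 VA=0x1E12765 (r,kernel):
  [0] read 0x39 idx=15: raw=0x3D007 flags P=1 W=1 U=1 S=0
  [1] read 0x3D idx=18: raw=0x3E007 flags P=1 W=1 U=1 S=0
  ⇒ phys 0x3E765  [2 reads]
#1 VA=0x300B18F (r,kernel):
  [0] read 0x39 idx=24: raw=0x42007 flags P=1 W=1 U=1 S=0
  [1] read 0x42 idx=11: raw=0x45007 flags P=1 W=1 U=1 S=0
  ⇒ phys 0x4518F  [2 reads]
#2 VA=0x3615268 (r,kernel):
  [0] read 0x39 idx=27: raw=0x47007 flags P=1 W=1 U=1 S=0
  [1] read 0x47 idx=21: raw=0x48007 flags P=1 W=1 U=1 S=0
  ⇒ phys 0x48268  [2 reads]

Entries read for #2: 2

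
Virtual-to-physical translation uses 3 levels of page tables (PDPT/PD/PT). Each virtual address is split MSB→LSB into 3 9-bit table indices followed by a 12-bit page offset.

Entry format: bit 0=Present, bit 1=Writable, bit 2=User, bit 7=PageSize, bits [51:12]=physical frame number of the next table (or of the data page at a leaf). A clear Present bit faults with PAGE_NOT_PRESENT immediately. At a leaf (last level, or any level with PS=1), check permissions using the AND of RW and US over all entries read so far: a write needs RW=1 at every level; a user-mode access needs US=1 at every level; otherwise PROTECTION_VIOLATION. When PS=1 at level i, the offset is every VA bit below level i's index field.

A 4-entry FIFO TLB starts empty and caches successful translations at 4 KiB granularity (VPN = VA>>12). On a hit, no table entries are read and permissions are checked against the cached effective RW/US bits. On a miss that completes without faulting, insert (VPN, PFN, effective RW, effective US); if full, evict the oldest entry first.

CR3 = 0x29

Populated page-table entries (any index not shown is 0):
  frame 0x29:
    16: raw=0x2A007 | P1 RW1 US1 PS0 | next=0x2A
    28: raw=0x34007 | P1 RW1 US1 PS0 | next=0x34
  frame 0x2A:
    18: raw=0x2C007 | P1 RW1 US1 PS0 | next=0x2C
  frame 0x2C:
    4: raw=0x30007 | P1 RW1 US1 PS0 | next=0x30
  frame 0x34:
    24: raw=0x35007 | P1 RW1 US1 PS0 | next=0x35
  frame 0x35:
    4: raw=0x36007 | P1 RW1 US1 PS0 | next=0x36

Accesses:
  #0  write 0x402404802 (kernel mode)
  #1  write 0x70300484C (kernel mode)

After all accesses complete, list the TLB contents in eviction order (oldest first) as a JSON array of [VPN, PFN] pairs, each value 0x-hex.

Walk each access:
#0 VA=0x402404802 (w,kernel):
  [0] read 0x29 idx=16: raw=0x2A007 flags P=1 W=1 U=1 S=0
  [1] read 0x2A idx=18: raw=0x2C007 flags P=1 W=1 U=1 S=0
  [2] read 0x2C idx=4: raw=0x30007 flags P=1 W=1 U=1 S=0
  → PA=0x30802  (3 entries read)
#1 VA=0x70300484C (w,kernel):
  [0] read 0x29 idx=28: raw=0x34007 flags P=1 W=1 U=1 S=0
  [1] read 0x34 idx=24: raw=0x35007 flags P=1 W=1 U=1 S=0
  [2] read 0x35 idx=4: raw=0x36007 flags P=1 W=1 U=1 S=0
  → PA=0x3684C  (3 entries read)

TLB: [["0x402404", "0x30"], ["0x703004", "0x36"]]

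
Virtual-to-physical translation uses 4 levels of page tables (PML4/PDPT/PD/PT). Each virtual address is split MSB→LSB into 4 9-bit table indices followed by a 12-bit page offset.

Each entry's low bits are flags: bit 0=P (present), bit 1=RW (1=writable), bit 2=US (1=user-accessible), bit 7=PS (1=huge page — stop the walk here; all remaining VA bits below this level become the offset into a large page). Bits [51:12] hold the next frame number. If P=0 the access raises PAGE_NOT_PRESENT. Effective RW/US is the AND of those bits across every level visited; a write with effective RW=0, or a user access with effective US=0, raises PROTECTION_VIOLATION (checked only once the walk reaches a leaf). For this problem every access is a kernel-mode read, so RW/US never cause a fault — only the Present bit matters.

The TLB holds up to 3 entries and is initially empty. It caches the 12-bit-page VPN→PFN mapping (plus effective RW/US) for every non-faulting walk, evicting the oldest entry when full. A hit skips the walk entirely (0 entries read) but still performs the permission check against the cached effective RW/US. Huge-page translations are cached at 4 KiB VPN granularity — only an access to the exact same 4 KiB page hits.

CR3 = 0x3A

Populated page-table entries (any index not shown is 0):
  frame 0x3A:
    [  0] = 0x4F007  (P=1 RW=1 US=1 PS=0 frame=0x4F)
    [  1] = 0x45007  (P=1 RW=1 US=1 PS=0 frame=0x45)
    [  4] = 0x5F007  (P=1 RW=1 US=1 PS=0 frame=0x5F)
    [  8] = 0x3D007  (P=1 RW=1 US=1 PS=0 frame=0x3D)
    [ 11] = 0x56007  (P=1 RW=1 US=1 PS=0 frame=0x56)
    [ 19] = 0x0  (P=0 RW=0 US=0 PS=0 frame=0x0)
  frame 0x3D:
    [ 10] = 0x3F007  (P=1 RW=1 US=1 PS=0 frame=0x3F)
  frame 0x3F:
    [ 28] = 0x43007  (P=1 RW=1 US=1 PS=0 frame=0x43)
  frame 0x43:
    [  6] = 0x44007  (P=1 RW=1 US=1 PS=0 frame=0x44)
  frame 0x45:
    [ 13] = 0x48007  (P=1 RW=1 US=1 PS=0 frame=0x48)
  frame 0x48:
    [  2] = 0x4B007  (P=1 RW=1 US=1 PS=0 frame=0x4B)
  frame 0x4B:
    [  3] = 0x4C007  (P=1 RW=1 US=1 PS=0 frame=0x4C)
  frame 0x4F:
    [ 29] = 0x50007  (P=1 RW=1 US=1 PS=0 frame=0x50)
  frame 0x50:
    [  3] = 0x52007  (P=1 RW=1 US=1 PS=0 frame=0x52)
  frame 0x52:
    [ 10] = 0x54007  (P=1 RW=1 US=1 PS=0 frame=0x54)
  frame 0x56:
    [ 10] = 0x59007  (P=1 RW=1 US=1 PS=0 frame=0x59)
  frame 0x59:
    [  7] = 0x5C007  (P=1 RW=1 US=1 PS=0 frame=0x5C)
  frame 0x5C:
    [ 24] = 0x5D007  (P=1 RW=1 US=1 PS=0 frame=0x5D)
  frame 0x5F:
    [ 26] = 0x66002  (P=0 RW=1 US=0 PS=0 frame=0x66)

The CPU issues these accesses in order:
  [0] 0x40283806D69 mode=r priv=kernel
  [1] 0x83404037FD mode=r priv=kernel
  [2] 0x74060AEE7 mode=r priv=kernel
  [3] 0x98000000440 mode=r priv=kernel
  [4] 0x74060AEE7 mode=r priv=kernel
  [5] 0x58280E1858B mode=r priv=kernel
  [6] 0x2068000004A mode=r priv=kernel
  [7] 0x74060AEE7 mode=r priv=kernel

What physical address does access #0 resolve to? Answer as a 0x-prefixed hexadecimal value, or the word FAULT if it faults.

Trace:
#0 VA=0x40283806D69 (r,kernel):
  L0 @0x3A[8] → 0x3D007  P=1,RW=1,US=1,PS=0
  L1 @0x3D[10] → 0x3F007  P=1,RW=1,US=1,PS=0
  L2 @0x3F[28] → 0x43007  P=1,RW=1,US=1,PS=0
  L3 @0x43[6] → 0x44007  P=1,RW=1,US=1,PS=0
  ⇒ phys 0x44D69  [4 reads]
#1 VA=0x83404037FD (r,kernel):
  L0 @0x3A[1] → 0x45007  P=1,RW=1,US=1,PS=0
  L1 @0x45[13] → 0x48007  P=1,RW=1,US=1,PS=0
  L2 @0x48[2] → 0x4B007  P=1,RW=1,US=1,PS=0
  L3 @0x4B[3] → 0x4C007  P=1,RW=1,US=1,PS=0
  ⇒ phys 0x4C7FD  [4 reads]
#2 VA=0x74060AEE7 (r,kernel):
  L0 @0x3A[0] → 0x4F007  P=1,RW=1,US=1,PS=0
  L1 @0x4F[29] → 0x50007  P=1,RW=1,US=1,PS=0
  L2 @0x50[3] → 0x52007  P=1,RW=1,US=1,PS=0
  L3 @0x52[10] → 0x54007  P=1,RW=1,US=1,PS=0
  ⇒ phys 0x54EE7  [4 reads]
#3 VA=0x98000000440 (r,kernel):
  L0 @0x3A[19] → 0x0  P=0,RW=0,US=0,PS=0
  ✗ PAGE_NOT_PRESENT  [1 reads]
#4 VA=0x74060AEE7 (r,kernel):
  TLB hit vpn=0x74060A → PA=0x54EE7
#5 VA=0x58280E1858B (r,kernel):
  L0 @0x3A[11] → 0x56007  P=1,RW=1,US=1,PS=0
  L1 @0x56[10] → 0x59007  P=1,RW=1,US=1,PS=0
  L2 @0x59[7] → 0x5C007  P=1,RW=1,US=1,PS=0
  L3 @0x5C[24] → 0x5D007  P=1,RW=1,US=1,PS=0
  ⇒ phys 0x5D58B  [4 reads]
#6 VA=0x2068000004A (r,kernel):
  L0 @0x3A[4] → 0x5F007  P=1,RW=1,US=1,PS=0
  L1 @0x5F[26] → 0x66002  P=0,RW=1,US=0,PS=0
  ✗ PAGE_NOT_PRESENT  [2 reads]
#7 VA=0x74060AEE7 (r,kernel):
  TLB hit vpn=0x74060A → PA=0x54EE7

Access #0 PA: 0x44D69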